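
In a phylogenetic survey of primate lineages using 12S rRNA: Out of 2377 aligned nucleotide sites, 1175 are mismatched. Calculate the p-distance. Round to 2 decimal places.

p = 1175/2377 = 0.494320… ≈ 0.49 (to 2 d.p.).

0.49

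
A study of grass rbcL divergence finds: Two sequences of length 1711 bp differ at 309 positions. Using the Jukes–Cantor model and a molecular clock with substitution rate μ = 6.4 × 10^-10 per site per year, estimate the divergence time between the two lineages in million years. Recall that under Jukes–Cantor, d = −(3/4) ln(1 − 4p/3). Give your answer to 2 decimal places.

161.42

p = 309/1711 ≈ 0.180596.
d = −(3/4) ln(1 − 4p/3) = −0.75 ln(1 − 0.240795) = −0.75 ln(0.759205)
  = −0.75 × (-0.275483) = 0.206612 substitutions/site.
Under a molecular clock d = 2μt, so t = d/(2μ) = 0.206612 / (2 × 6.4 × 10^-10) = 161.42 million years.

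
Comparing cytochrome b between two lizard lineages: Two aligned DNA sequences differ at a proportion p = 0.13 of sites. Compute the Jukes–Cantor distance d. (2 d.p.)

0.14

d = −(3/4) ln(1 − 4p/3) = −0.75 ln(1 − 0.173333) = −0.75 ln(0.826667)
  = −0.75 × (-0.190353) = 0.142765 substitutions/site.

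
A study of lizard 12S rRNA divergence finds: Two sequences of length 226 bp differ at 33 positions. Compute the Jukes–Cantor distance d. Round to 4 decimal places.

p = 33/226 ≈ 0.146018.
d = −(3/4) ln(1 − 4p/3) = −0.75 ln(1 − 0.194691) = −0.75 ln(0.805309)
  = −0.75 × (-0.216529) = 0.162397 substitutions/site.

0.1624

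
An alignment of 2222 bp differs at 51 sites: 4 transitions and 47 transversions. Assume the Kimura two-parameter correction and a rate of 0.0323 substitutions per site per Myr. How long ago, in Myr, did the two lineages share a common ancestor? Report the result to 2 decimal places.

P = 4/2222 ≈ 0.0018 and Q = 47/2222 ≈ 0.021152.
Under the Kimura two-parameter model, d = −½ ln(1 − 2P − Q) − ¼ ln(1 − 2Q).
1 − 2P − Q = 0.975248, giving −½ ln(0.975248) = 0.012532.
1 − 2Q = 0.957696, giving −¼ ln(0.957696) = 0.010806.
d = 0.012532 + 0.010806 = 0.023338.
Under a molecular clock d = 2μt, so t = d/(2μ) = 0.023338 / (2 × 0.0323) = 0.36 Myr.

0.36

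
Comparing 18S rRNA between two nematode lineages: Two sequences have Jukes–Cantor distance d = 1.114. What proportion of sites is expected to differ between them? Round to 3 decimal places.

0.580

p = (3/4)(1 − e^(−4d/3)) = 0.75 × (1 − e^(-1.485333)) = 0.75 × (1 − 0.226427) = 0.580180.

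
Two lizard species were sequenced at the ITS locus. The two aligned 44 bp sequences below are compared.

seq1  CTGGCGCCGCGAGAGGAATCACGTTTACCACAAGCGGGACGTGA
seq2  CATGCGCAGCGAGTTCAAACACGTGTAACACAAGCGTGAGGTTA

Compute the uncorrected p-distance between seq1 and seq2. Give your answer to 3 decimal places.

0.273

The sequences differ at 12 of 44 positions.
p = 12/44 = 0.272727… ≈ 0.273 (to 3 d.p.).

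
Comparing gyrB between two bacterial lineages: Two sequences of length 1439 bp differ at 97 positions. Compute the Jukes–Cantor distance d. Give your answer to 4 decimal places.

p = 97/1439 ≈ 0.067408.
d = −(3/4) ln(1 − 4p/3) = −0.75 ln(1 − 0.089877) = −0.75 ln(0.910123)
  = −0.75 × (-0.094176) = 0.070632 substitutions/site.

0.0706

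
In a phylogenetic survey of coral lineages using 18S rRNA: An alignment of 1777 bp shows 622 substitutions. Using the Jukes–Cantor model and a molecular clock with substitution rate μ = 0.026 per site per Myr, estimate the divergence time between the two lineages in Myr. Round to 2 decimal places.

9.07

p = 622/1777 ≈ 0.350028.
d = −(3/4) ln(1 − 4p/3) = −0.75 ln(1 − 0.466704) = −0.75 ln(0.533296)
  = −0.75 × (-0.628679) = 0.471509 substitutions/site.
Under a molecular clock d = 2μt, so t = d/(2μ) = 0.471509 / (2 × 0.026) = 9.07 Myr.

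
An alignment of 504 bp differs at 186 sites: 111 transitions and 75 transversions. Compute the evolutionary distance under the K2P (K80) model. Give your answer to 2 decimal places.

0.53

P = 111/504 ≈ 0.220238 and Q = 75/504 ≈ 0.14881.
Under the Kimura two-parameter model, d = −½ ln(1 − 2P − Q) − ¼ ln(1 − 2Q).
1 − 2P − Q = 0.410714, giving −½ ln(0.410714) = 0.444929.
1 − 2Q = 0.70238, giving −¼ ln(0.70238) = 0.088320.
d = 0.444929 + 0.088320 = 0.533249.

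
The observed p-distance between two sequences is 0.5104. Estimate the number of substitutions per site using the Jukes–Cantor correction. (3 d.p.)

0.856

d = −(3/4) ln(1 − 4p/3) = −0.75 ln(1 − 0.680533) = −0.75 ln(0.319467)
  = −0.75 × (-1.141101) = 0.855826 substitutions/site.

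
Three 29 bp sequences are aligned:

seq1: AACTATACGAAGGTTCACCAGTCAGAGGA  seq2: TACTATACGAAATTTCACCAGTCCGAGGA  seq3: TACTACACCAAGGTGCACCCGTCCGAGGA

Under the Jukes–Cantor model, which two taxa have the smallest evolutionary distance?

seq1–seq2: 4/29 differ, p = 0.138, d = 0.152.
seq1–seq3: 6/29 differ, p = 0.207, d = 0.242.
seq2–seq3: 6/29 differ, p = 0.207, d = 0.242.
The smallest distance is between seq1 and seq2.

seq1 and seq2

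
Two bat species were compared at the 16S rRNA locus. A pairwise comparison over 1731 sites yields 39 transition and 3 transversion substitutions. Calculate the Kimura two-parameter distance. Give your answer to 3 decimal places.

0.025

P = 39/1731 ≈ 0.02253 and Q = 3/1731 ≈ 0.001733.
Under the Kimura two-parameter model, d = −½ ln(1 − 2P − Q) − ¼ ln(1 − 2Q).
1 − 2P − Q = 0.953207, giving −½ ln(0.953207) = 0.023962.
1 − 2Q = 0.996534, giving −¼ ln(0.996534) = 0.000868.
d = 0.023962 + 0.000868 = 0.024830.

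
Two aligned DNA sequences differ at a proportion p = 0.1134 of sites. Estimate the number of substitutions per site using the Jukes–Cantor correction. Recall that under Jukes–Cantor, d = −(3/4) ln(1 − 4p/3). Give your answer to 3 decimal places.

0.123

d = −(3/4) ln(1 − 4p/3) = −0.75 ln(1 − 0.1512) = −0.75 ln(0.8488)
  = −0.75 × (-0.163932) = 0.122949 substitutions/site.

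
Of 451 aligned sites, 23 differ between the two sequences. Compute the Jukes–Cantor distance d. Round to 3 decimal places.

p = 23/451 ≈ 0.050998.
d = −(3/4) ln(1 − 4p/3) = −0.75 ln(1 − 0.067997) = −0.75 ln(0.932003)
  = −0.75 × (-0.070419) = 0.052814 substitutions/site.

0.053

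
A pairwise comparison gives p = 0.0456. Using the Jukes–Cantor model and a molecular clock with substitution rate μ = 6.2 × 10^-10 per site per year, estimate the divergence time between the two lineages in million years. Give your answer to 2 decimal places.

d = −(3/4) ln(1 − 4p/3) = −0.75 ln(1 − 0.0608) = −0.75 ln(0.9392)
  = −0.75 × (-0.062727) = 0.047045 substitutions/site.
Under a molecular clock d = 2μt, so t = d/(2μ) = 0.047045 / (2 × 6.2 × 10^-10) = 37.94 million years.

37.94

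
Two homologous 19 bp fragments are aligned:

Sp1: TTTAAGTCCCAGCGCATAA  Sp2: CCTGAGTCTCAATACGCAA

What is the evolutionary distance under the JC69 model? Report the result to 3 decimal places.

The sequences differ at 9 of 19 sites (1, 2, 4, 9, 12, 13, 14, 16, 17), so p = 9/19 ≈ 0.473684.
d = −(3/4) ln(1 − 4p/3) = −0.75 ln(1 − 0.631579) = −0.75 ln(0.368421)
  = −0.75 × (-0.998529) = 0.748897 substitutions/site.

0.749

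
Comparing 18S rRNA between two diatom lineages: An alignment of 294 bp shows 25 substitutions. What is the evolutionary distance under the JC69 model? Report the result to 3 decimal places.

0.090

p = 25/294 ≈ 0.085034.
d = −(3/4) ln(1 − 4p/3) = −0.75 ln(1 − 0.113379) = −0.75 ln(0.886621)
  = −0.75 × (-0.120338) = 0.090254 substitutions/site.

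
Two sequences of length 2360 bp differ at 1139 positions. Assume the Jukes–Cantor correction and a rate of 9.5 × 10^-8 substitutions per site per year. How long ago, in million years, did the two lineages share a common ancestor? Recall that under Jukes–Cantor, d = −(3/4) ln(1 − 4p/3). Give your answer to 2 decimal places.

4.07

p = 1139/2360 ≈ 0.482627.
d = −(3/4) ln(1 − 4p/3) = −0.75 ln(1 − 0.643503) = −0.75 ln(0.356497)
  = −0.75 × (-1.031429) = 0.773572 substitutions/site.
Under a molecular clock d = 2μt, so t = d/(2μ) = 0.773572 / (2 × 9.5 × 10^-8) = 4.07 million years.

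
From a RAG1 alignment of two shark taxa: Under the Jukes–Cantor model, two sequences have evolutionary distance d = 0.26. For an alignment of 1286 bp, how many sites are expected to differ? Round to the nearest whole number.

Invert JC69: p = (3/4)(1 − e^(−4d/3)) = 0.75 × (1 − e^(-0.346667)) = 0.75 × (1 − 0.707041) = 0.219719.
Expected differing sites = pL ≈ 0.219719 × 1286 = 282.558634 ≈ 283.

283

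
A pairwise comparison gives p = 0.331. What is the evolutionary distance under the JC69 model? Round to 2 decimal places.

d = −(3/4) ln(1 − 4p/3) = −0.75 ln(1 − 0.441333) = −0.75 ln(0.558667)
  = −0.75 × (-0.582202) = 0.436652 substitutions/site.

0.44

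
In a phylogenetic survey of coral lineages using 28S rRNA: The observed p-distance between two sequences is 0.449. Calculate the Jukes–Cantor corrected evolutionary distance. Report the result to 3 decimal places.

d = −(3/4) ln(1 − 4p/3) = −0.75 ln(1 − 0.598667) = −0.75 ln(0.401333)
  = −0.75 × (-0.912964) = 0.684723 substitutions/site.

0.685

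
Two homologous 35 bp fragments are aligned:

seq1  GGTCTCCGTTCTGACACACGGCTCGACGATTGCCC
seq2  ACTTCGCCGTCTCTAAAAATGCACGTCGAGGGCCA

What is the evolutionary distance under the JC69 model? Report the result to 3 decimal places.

The sequences differ at 18 of 35 sites, so p = 18/35 ≈ 0.514286.
d = −(3/4) ln(1 − 4p/3) = −0.75 ln(1 − 0.685715) = −0.75 ln(0.314285)
  = −0.75 × (-1.157455) = 0.868091 substitutions/site.

0.868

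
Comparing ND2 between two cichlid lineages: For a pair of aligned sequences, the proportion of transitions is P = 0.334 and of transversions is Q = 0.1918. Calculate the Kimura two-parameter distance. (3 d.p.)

Under the Kimura two-parameter model, d = −½ ln(1 − 2P − Q) − ¼ ln(1 − 2Q).
1 − 2P − Q = 0.1402, giving −½ ln(0.1402) = 0.982343.
1 − 2Q = 0.6164, giving −¼ ln(0.6164) = 0.120965.
d = 0.982343 + 0.120965 = 1.103308.

1.103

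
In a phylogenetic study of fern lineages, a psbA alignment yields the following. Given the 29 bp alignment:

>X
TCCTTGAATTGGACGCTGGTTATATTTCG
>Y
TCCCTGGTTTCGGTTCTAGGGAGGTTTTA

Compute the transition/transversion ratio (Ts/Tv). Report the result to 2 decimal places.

1.33

Transitions are A↔G and C↔T; transversions are all other mismatches.
Transitions: 8. Transversions: 6.
R = 8/6 = 1.333333… ≈ 1.33 (to 2 d.p.).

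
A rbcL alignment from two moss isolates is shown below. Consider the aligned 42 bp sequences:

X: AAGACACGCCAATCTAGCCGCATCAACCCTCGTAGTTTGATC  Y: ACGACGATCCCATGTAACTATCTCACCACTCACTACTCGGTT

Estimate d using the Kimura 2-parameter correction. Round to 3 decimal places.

0.910

Of 42 sites, 12 differences are transitions and 9 are transversions, so P = 12/42 ≈ 0.285714 and Q = 9/42 ≈ 0.214286.
Under the Kimura two-parameter model, d = −½ ln(1 − 2P − Q) − ¼ ln(1 − 2Q).
1 − 2P − Q = 0.214286, giving −½ ln(0.214286) = 0.770222.
1 − 2Q = 0.571428, giving −¼ ln(0.571428) = 0.139904.
d = 0.770222 + 0.139904 = 0.910126.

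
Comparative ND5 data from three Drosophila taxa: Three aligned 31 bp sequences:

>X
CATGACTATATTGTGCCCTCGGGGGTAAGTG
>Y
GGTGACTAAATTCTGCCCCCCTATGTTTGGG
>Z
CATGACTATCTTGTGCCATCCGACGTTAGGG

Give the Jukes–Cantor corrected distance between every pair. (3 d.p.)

X–Y: 12/31 sites differ → p ≈ 0.387097, d = −0.75 ln(1 − 0.516129) = 0.544453 ≈ 0.544.
X–Z: 7/31 sites differ → p ≈ 0.225806, d = −0.75 ln(1 − 0.301075) = 0.268659 ≈ 0.269.
Y–Z: 10/31 sites differ → p ≈ 0.322581, d = −0.75 ln(1 − 0.430108) = 0.421731 ≈ 0.422.

d(X,Y) = 0.544, d(X,Z) = 0.269, d(Y,Z) = 0.422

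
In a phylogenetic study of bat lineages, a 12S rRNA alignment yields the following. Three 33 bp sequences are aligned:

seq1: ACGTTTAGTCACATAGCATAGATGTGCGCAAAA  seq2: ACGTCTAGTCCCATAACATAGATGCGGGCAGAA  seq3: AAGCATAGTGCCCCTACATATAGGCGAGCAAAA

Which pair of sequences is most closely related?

seq1–seq2: 6/33 differ, p = 0.182, d = 0.208.
seq1–seq3: 13/33 differ, p = 0.394, d = 0.559.
seq2–seq3: 11/33 differ, p = 0.333, d = 0.441.
The smallest distance is between seq1 and seq2.

seq1 and seq2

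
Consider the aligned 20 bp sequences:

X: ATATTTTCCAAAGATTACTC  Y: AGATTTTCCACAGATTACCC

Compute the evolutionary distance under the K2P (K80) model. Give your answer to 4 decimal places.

0.1674

Of 20 sites, 1 differences are transitions and 2 are transversions, so P = 1/20 = 0.05 and Q = 2/20 = 0.1.
Under the Kimura two-parameter model, d = −½ ln(1 − 2P − Q) − ¼ ln(1 − 2Q).
1 − 2P − Q = 0.8, giving −½ ln(0.8) = 0.111572.
1 − 2Q = 0.8, giving −¼ ln(0.8) = 0.055786.
d = 0.111572 + 0.055786 = 0.167358.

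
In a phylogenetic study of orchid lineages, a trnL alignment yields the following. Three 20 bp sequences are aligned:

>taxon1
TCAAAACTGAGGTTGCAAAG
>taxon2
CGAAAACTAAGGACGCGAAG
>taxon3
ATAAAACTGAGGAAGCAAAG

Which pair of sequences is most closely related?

taxon1–taxon2: 6/20 differ, p = 0.300, d = 0.383.
taxon1–taxon3: 4/20 differ, p = 0.200, d = 0.233.
taxon2–taxon3: 5/20 differ, p = 0.250, d = 0.304.
The smallest distance is between taxon1 and taxon3.

taxon1 and taxon3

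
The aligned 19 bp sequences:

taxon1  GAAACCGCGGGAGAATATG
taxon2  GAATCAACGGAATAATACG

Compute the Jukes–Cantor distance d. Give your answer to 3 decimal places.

0.410

The sequences differ at 6 of 19 sites (4, 6, 7, 11, 13, 18), so p = 6/19 ≈ 0.315789.
d = −(3/4) ln(1 − 4p/3) = −0.75 ln(1 − 0.421052) = −0.75 ln(0.578948)
  = −0.75 × (-0.546543) = 0.409907 substitutions/site.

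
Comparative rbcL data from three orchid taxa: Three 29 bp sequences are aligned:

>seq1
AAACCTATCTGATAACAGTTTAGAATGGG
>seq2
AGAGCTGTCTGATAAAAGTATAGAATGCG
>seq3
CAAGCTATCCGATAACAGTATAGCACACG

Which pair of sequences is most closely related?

seq1–seq2: 6/29 differ, p = 0.207, d = 0.242.
seq1–seq3: 8/29 differ, p = 0.276, d = 0.344.
seq2–seq3: 8/29 differ, p = 0.276, d = 0.344.
The smallest distance is between seq1 and seq2.

seq1 and seq2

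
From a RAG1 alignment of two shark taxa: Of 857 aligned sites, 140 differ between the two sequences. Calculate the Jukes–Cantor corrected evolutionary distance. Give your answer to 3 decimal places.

p = 140/857 ≈ 0.163361.
d = −(3/4) ln(1 − 4p/3) = −0.75 ln(1 − 0.217815) = −0.75 ln(0.782185)
  = −0.75 × (-0.245664) = 0.184248 substitutions/site.

0.184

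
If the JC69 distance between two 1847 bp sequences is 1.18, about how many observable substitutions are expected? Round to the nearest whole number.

1098

Invert JC69: p = (3/4)(1 − e^(−4d/3)) = 0.75 × (1 − e^(-1.573333)) = 0.75 × (1 − 0.207353) = 0.594485.
Expected differing sites = pL ≈ 0.594485 × 1847 = 1098.013795 ≈ 1098.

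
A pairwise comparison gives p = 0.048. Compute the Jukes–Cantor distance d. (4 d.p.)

d = −(3/4) ln(1 − 4p/3) = −0.75 ln(1 − 0.064) = −0.75 ln(0.936)
  = −0.75 × (-0.066140) = 0.049605 substitutions/site.

0.0496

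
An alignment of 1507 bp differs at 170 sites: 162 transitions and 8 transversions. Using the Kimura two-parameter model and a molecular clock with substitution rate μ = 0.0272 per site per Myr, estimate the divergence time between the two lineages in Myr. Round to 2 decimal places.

2.34

P = 162/1507 ≈ 0.107498 and Q = 8/1507 ≈ 0.005309.
Under the Kimura two-parameter model, d = −½ ln(1 − 2P − Q) − ¼ ln(1 − 2Q).
1 − 2P − Q = 0.779695, giving −½ ln(0.779695) = 0.124426.
1 − 2Q = 0.989382, giving −¼ ln(0.989382) = 0.002669.
d = 0.124426 + 0.002669 = 0.127095.
Under a molecular clock d = 2μt, so t = d/(2μ) = 0.127095 / (2 × 0.0272) = 2.34 Myr.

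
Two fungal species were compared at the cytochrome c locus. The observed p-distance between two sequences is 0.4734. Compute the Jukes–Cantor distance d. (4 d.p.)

0.7481

d = −(3/4) ln(1 − 4p/3) = −0.75 ln(1 − 0.6312) = −0.75 ln(0.3688)
  = −0.75 × (-0.997501) = 0.748126 substitutions/site.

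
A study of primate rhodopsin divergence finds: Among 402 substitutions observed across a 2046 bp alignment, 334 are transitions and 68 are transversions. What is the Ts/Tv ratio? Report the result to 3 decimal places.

R = 334/68 = 4.911764… ≈ 4.912 (to 3 d.p.).

4.912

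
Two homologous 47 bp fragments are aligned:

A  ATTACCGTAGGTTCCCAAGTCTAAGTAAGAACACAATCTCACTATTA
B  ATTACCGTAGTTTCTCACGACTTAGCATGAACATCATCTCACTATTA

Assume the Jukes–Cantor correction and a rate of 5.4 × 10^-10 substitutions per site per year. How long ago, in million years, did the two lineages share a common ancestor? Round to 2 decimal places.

The sequences differ at 9 of 47 sites (11, 15, 18, 20, 23, 26, 28, 34, 35), so p = 9/47 ≈ 0.191489.
d = −(3/4) ln(1 − 4p/3) = −0.75 ln(1 − 0.255319) = −0.75 ln(0.744681)
  = −0.75 × (-0.294799) = 0.221099 substitutions/site.
Under a molecular clock d = 2μt, so t = d/(2μ) = 0.221099 / (2 × 5.4 × 10^-10) = 204.72 million years.

204.72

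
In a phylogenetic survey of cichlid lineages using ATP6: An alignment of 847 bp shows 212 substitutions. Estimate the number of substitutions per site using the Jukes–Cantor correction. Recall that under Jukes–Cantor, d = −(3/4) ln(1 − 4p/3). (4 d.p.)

p = 212/847 ≈ 0.250295.
d = −(3/4) ln(1 − 4p/3) = −0.75 ln(1 − 0.333727) = −0.75 ln(0.666273)
  = −0.75 × (-0.406056) = 0.304542 substitutions/site.

0.3045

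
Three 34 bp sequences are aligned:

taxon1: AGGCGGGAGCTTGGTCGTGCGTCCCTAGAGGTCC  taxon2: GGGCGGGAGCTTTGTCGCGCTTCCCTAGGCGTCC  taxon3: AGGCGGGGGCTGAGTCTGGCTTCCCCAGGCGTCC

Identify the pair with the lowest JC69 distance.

taxon1 and taxon2

taxon1–taxon2: 6/34 differ, p = 0.176, d = 0.201.
taxon1–taxon3: 9/34 differ, p = 0.265, d = 0.326.
taxon2–taxon3: 7/34 differ, p = 0.206, d = 0.241.
The smallest distance is between taxon1 and taxon2.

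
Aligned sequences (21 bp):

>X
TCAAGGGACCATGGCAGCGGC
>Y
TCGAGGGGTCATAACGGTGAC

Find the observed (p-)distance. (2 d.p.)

The sequences differ at 8 of 21 positions (sites 3, 8, 9, 13, 14, 16, 18, 20).
p = 8/21 = 0.380952… ≈ 0.38 (to 2 d.p.).

0.38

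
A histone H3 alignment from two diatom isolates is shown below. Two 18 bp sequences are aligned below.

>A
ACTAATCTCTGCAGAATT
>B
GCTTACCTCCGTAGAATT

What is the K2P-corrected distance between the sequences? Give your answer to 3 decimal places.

Of 18 sites, 4 differences are transitions and 1 are transversions, so P = 4/18 ≈ 0.222222 and Q = 1/18 ≈ 0.055556.
Under the Kimura two-parameter model, d = −½ ln(1 − 2P − Q) − ¼ ln(1 − 2Q).
1 − 2P − Q = 0.5, giving −½ ln(0.5) = 0.346574.
1 − 2Q = 0.888888, giving −¼ ln(0.888888) = 0.029446.
d = 0.346574 + 0.029446 = 0.376020.

0.376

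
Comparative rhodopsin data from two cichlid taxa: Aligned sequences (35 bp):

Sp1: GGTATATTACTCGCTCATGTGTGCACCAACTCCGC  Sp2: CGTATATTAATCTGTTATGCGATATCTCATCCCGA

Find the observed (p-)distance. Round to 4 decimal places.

0.4286

The sequences differ at 15 of 35 positions.
p = 15/35 = 0.428571… ≈ 0.4286 (to 4 d.p.).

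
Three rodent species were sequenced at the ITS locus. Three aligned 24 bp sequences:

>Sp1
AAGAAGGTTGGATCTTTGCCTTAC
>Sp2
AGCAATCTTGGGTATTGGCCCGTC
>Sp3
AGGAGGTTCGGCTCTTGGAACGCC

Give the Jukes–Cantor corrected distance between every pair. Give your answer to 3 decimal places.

Sp1–Sp2: 10/24 sites differ → p ≈ 0.416667, d = −0.75 ln(1 − 0.555556) = 0.608198 ≈ 0.608.
Sp1–Sp3: 11/24 sites differ → p ≈ 0.458333, d = −0.75 ln(1 − 0.611111) = 0.708346 ≈ 0.708.
Sp2–Sp3: 10/24 sites differ → p ≈ 0.416667, d = −0.75 ln(1 − 0.555556) = 0.608198 ≈ 0.608.

d(Sp1,Sp2) = 0.608, d(Sp1,Sp3) = 0.708, d(Sp2,Sp3) = 0.608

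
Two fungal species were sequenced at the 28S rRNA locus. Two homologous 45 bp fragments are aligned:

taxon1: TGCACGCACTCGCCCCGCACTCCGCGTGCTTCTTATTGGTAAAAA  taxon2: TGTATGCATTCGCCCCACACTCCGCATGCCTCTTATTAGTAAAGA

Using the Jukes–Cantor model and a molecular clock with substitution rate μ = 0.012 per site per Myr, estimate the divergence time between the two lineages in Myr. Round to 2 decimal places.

8.45

The sequences differ at 8 of 45 sites (3, 5, 9, 17, 26, 30, 38, 44), so p = 8/45 ≈ 0.177778.
d = −(3/4) ln(1 − 4p/3) = −0.75 ln(1 − 0.237037) = −0.75 ln(0.762963)
  = −0.75 × (-0.270546) = 0.202910 substitutions/site.
Under a molecular clock d = 2μt, so t = d/(2μ) = 0.202910 / (2 × 0.012) = 8.45 Myr.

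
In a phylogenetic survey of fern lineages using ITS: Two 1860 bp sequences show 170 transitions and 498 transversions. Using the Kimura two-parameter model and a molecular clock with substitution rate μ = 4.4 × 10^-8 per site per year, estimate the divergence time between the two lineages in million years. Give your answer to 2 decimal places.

P = 170/1860 ≈ 0.091398 and Q = 498/1860 ≈ 0.267742.
Under the Kimura two-parameter model, d = −½ ln(1 − 2P − Q) − ¼ ln(1 − 2Q).
1 − 2P − Q = 0.549462, giving −½ ln(0.549462) = 0.299408.
1 − 2Q = 0.464516, giving −¼ ln(0.464516) = 0.191690.
d = 0.299408 + 0.191690 = 0.491098.
Under a molecular clock d = 2μt, so t = d/(2μ) = 0.491098 / (2 × 4.4 × 10^-8) = 5.58 million years.

5.58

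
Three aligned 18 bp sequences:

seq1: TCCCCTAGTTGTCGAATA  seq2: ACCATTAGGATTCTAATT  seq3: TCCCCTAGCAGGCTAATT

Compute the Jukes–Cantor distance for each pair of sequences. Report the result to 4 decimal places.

seq1–seq2: 8/18 sites differ → p ≈ 0.444444, d = −0.75 ln(1 − 0.592592) = 0.673455 ≈ 0.6735.
seq1–seq3: 5/18 sites differ → p ≈ 0.277778, d = −0.75 ln(1 − 0.370371) = 0.346968 ≈ 0.3470.
seq2–seq3: 6/18 sites differ → p ≈ 0.333333, d = −0.75 ln(1 − 0.444444) = 0.440839 ≈ 0.4408.

d(seq1,seq2) = 0.6735, d(seq1,seq3) = 0.3470, d(seq2,seq3) = 0.4408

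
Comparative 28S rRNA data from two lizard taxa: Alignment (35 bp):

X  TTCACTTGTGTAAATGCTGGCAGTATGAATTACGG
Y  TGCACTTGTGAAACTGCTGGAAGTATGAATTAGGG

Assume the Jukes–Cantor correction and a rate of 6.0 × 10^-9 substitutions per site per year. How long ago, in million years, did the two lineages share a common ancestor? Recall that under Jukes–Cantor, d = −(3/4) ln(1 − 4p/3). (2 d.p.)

13.21

The sequences differ at 5 of 35 sites (2, 11, 14, 21, 33), so p = 5/35 ≈ 0.142857.
d = −(3/4) ln(1 − 4p/3) = −0.75 ln(1 − 0.190476) = −0.75 ln(0.809524)
  = −0.75 × (-0.211309) = 0.158482 substitutions/site.
Under a molecular clock d = 2μt, so t = d/(2μ) = 0.158482 / (2 × 6.0 × 10^-9) = 13.21 million years.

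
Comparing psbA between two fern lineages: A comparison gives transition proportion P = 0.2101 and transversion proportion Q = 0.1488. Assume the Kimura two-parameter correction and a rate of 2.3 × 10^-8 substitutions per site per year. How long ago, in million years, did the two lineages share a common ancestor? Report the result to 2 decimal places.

Under the Kimura two-parameter model, d = −½ ln(1 − 2P − Q) − ¼ ln(1 − 2Q).
1 − 2P − Q = 0.431, giving −½ ln(0.431) = 0.420824.
1 − 2Q = 0.7024, giving −¼ ln(0.7024) = 0.088313.
d = 0.420824 + 0.088313 = 0.509137.
Under a molecular clock d = 2μt, so t = d/(2μ) = 0.509137 / (2 × 2.3 × 10^-8) = 11.07 million years.

11.07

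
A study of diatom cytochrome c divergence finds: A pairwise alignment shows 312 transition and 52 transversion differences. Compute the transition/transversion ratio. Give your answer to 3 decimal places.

6.000

R = 312/52 = 6.000.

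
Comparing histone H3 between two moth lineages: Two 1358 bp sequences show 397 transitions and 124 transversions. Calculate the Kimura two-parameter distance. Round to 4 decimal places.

0.6139

P = 397/1358 ≈ 0.292342 and Q = 124/1358 ≈ 0.091311.
Under the Kimura two-parameter model, d = −½ ln(1 − 2P − Q) − ¼ ln(1 − 2Q).
1 − 2P − Q = 0.324005, giving −½ ln(0.324005) = 0.563498.
1 − 2Q = 0.817378, giving −¼ ln(0.817378) = 0.050413.
d = 0.563498 + 0.050413 = 0.613911.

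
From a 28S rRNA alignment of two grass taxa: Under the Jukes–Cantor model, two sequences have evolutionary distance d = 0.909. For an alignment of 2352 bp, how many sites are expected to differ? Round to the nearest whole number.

1239

Invert JC69: p = (3/4)(1 − e^(−4d/3)) = 0.75 × (1 − e^(-1.212)) = 0.75 × (1 − 0.297601) = 0.526799.
Expected differing sites = pL ≈ 0.526799 × 2352 = 1239.031248 ≈ 1239.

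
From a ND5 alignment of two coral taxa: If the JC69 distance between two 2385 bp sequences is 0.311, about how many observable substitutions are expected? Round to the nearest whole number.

Invert JC69: p = (3/4)(1 − e^(−4d/3)) = 0.75 × (1 − e^(-0.414667)) = 0.75 × (1 − 0.660560) = 0.254580.
Expected differing sites = pL ≈ 0.254580 × 2385 = 607.1733 ≈ 607.

607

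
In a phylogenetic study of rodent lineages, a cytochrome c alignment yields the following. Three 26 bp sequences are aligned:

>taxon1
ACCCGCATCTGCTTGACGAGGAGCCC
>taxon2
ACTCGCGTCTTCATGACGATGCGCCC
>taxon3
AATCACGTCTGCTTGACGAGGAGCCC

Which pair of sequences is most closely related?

taxon1 and taxon3

taxon1–taxon2: 6/26 differ, p = 0.231, d = 0.276.
taxon1–taxon3: 4/26 differ, p = 0.154, d = 0.172.
taxon2–taxon3: 6/26 differ, p = 0.231, d = 0.276.
The smallest distance is between taxon1 and taxon3.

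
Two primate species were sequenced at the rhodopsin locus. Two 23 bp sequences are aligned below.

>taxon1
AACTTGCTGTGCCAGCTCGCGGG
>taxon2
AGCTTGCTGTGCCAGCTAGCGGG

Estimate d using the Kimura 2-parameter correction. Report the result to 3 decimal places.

0.093

Of 23 sites, 1 differences are transitions and 1 are transversions, so P = 1/23 ≈ 0.043478 and Q = 1/23 ≈ 0.043478.
Under the Kimura two-parameter model, d = −½ ln(1 − 2P − Q) − ¼ ln(1 − 2Q).
1 − 2P − Q = 0.869566, giving −½ ln(0.869566) = 0.069881.
1 − 2Q = 0.913044, giving −¼ ln(0.913044) = 0.022743.
d = 0.069881 + 0.022743 = 0.092624.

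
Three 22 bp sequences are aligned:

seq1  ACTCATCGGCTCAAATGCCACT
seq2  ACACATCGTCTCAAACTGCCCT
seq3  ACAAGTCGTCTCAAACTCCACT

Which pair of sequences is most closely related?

seq1–seq2: 6/22 differ, p = 0.273, d = 0.339.
seq1–seq3: 6/22 differ, p = 0.273, d = 0.339.
seq2–seq3: 4/22 differ, p = 0.182, d = 0.208.
The smallest distance is between seq2 and seq3.

seq2 and seq3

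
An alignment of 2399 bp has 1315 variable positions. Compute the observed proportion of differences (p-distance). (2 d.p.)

p = 1315/2399 = 0.548145… ≈ 0.55 (to 2 d.p.).

0.55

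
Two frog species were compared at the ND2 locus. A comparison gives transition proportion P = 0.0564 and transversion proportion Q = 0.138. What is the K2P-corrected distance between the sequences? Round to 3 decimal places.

Under the Kimura two-parameter model, d = −½ ln(1 − 2P − Q) − ¼ ln(1 − 2Q).
1 − 2P − Q = 0.7492, giving −½ ln(0.7492) = 0.144375.
1 − 2Q = 0.724, giving −¼ ln(0.724) = 0.080741.
d = 0.144375 + 0.080741 = 0.225116.

0.225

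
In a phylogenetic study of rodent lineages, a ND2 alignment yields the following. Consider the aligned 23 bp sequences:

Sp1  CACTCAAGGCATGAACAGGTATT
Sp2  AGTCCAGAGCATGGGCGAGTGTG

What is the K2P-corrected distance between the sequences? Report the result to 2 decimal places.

Of 23 sites, 10 differences are transitions and 2 are transversions, so P = 10/23 ≈ 0.434783 and Q = 2/23 ≈ 0.086957.
Under the Kimura two-parameter model, d = −½ ln(1 − 2P − Q) − ¼ ln(1 − 2Q).
1 − 2P − Q = 0.043477, giving −½ ln(0.043477) = 1.567762.
1 − 2Q = 0.826086, giving −¼ ln(0.826086) = 0.047764.
d = 1.567762 + 0.047764 = 1.615526.

1.62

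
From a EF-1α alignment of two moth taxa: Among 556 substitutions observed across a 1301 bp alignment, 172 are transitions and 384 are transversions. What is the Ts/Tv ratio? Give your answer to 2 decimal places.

R = 172/384 = 0.447916… ≈ 0.45 (to 2 d.p.).

0.45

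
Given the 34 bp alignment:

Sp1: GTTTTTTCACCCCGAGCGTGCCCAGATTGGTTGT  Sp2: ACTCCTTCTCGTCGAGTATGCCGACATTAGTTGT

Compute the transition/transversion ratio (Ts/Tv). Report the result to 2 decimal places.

2.00

Transitions are A↔G and C↔T; transversions are all other mismatches.
Transitions: 8. Transversions: 4.
R = 8/4 = 2.00.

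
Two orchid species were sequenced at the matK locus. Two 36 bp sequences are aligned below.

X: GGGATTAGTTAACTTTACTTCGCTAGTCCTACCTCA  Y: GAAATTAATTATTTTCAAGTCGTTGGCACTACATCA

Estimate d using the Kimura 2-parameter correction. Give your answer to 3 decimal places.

0.519

Of 36 sites, 8 differences are transitions and 5 are transversions, so P = 8/36 ≈ 0.222222 and Q = 5/36 ≈ 0.138889.
Under the Kimura two-parameter model, d = −½ ln(1 − 2P − Q) − ¼ ln(1 − 2Q).
1 − 2P − Q = 0.416667, giving −½ ln(0.416667) = 0.437734.
1 − 2Q = 0.722222, giving −¼ ln(0.722222) = 0.081356.
d = 0.437734 + 0.081356 = 0.519090.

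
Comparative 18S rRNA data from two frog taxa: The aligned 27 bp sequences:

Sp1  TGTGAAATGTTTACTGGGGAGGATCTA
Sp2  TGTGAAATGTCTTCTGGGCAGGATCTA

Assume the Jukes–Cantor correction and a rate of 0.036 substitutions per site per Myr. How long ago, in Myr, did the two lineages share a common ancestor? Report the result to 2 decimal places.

The sequences differ at 3 of 27 sites (11, 13, 19), so p = 3/27 ≈ 0.111111.
d = −(3/4) ln(1 − 4p/3) = −0.75 ln(1 − 0.148148) = −0.75 ln(0.851852)
  = −0.75 × (-0.160342) = 0.120257 substitutions/site.
Under a molecular clock d = 2μt, so t = d/(2μ) = 0.120257 / (2 × 0.036) = 1.67 Myr.

1.67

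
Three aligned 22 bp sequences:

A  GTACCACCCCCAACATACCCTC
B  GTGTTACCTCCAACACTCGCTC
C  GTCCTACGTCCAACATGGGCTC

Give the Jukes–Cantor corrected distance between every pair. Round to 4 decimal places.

A–B: 7/22 sites differ → p ≈ 0.318182, d = −0.75 ln(1 − 0.424243) = 0.414052 ≈ 0.4141.
A–C: 7/22 sites differ → p ≈ 0.318182, d = −0.75 ln(1 − 0.424243) = 0.414052 ≈ 0.4141.
B–C: 6/22 sites differ → p ≈ 0.272727, d = −0.75 ln(1 − 0.363636) = 0.338988 ≈ 0.3390.

d(A,B) = 0.4141, d(A,C) = 0.4141, d(B,C) = 0.3390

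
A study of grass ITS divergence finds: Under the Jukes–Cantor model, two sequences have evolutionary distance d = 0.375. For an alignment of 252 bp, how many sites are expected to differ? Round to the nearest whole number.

74

Invert JC69: p = (3/4)(1 − e^(−4d/3)) = 0.75 × (1 − e^(-0.5)) = 0.75 × (1 − 0.606531) = 0.295102.
Expected differing sites = pL ≈ 0.295102 × 252 = 74.365704 ≈ 74.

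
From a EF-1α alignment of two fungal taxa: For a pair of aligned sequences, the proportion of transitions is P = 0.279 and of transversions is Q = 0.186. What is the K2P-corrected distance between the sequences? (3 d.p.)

0.798

Under the Kimura two-parameter model, d = −½ ln(1 − 2P − Q) − ¼ ln(1 − 2Q).
1 − 2P − Q = 0.256, giving −½ ln(0.256) = 0.681289.
1 − 2Q = 0.628, giving −¼ ln(0.628) = 0.116304.
d = 0.681289 + 0.116304 = 0.797593.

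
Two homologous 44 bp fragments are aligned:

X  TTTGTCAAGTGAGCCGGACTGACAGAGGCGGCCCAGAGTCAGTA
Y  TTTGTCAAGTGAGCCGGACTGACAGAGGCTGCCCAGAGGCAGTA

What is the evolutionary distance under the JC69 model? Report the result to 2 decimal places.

0.05

The sequences differ at 2 of 44 sites (30, 39), so p = 2/44 ≈ 0.045455.
d = −(3/4) ln(1 − 4p/3) = −0.75 ln(1 − 0.060607) = −0.75 ln(0.939393)
  = −0.75 × (-0.062521) = 0.046891 substitutions/site.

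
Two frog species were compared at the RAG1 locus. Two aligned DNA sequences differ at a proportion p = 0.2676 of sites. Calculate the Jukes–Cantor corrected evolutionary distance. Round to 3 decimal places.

0.331

d = −(3/4) ln(1 − 4p/3) = −0.75 ln(1 − 0.3568) = −0.75 ln(0.6432)
  = −0.75 × (-0.441300) = 0.330975 substitutions/site.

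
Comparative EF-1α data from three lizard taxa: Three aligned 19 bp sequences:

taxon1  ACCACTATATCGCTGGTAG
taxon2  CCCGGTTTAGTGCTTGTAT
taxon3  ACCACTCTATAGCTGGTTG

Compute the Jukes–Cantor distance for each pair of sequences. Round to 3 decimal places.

taxon1–taxon2: 8/19 sites differ → p ≈ 0.421053, d = −0.75 ln(1 − 0.561404) = 0.618132 ≈ 0.618.
taxon1–taxon3: 3/19 sites differ → p ≈ 0.157895, d = −0.75 ln(1 − 0.210527) = 0.177292 ≈ 0.177.
taxon2–taxon3: 9/19 sites differ → p ≈ 0.473684, d = −0.75 ln(1 − 0.631579) = 0.748897 ≈ 0.749.

d(taxon1,taxon2) = 0.618, d(taxon1,taxon3) = 0.177, d(taxon2,taxon3) = 0.749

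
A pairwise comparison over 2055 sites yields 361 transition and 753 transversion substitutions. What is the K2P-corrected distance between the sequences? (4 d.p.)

0.9625

P = 361/2055 ≈ 0.175669 and Q = 753/2055 ≈ 0.366423.
Under the Kimura two-parameter model, d = −½ ln(1 − 2P − Q) − ¼ ln(1 − 2Q).
1 − 2P − Q = 0.282239, giving −½ ln(0.282239) = 0.632501.
1 − 2Q = 0.267154, giving −¼ ln(0.267154) = 0.329983.
d = 0.632501 + 0.329983 = 0.962484.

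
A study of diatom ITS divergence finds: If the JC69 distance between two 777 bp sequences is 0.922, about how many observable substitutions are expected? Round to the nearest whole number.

412

Invert JC69: p = (3/4)(1 − e^(−4d/3)) = 0.75 × (1 − e^(-1.229333)) = 0.75 × (1 − 0.292488) = 0.530634.
Expected differing sites = pL ≈ 0.530634 × 777 = 412.302618 ≈ 412.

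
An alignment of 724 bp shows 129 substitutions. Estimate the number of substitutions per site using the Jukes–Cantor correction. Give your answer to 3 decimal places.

p = 129/724 ≈ 0.178177.
d = −(3/4) ln(1 − 4p/3) = −0.75 ln(1 − 0.237569) = −0.75 ln(0.762431)
  = −0.75 × (-0.271243) = 0.203432 substitutions/site.

0.203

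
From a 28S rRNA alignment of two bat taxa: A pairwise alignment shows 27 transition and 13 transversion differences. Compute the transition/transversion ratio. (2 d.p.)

R = 27/13 = 2.076923… ≈ 2.08 (to 2 d.p.).

2.08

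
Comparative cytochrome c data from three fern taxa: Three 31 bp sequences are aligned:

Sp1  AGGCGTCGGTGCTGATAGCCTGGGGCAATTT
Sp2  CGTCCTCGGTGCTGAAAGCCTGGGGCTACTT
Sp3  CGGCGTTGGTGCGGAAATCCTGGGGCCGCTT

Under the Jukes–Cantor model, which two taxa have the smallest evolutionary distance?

Sp1 and Sp2

Sp1–Sp2: 6/31 differ, p = 0.194, d = 0.224.
Sp1–Sp3: 8/31 differ, p = 0.258, d = 0.316.
Sp2–Sp3: 7/31 differ, p = 0.226, d = 0.269.
The smallest distance is between Sp1 and Sp2.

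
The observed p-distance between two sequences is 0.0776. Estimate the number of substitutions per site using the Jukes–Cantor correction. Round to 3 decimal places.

0.082

d = −(3/4) ln(1 − 4p/3) = −0.75 ln(1 − 0.103467) = −0.75 ln(0.896533)
  = −0.75 × (-0.109220) = 0.081915 substitutions/site.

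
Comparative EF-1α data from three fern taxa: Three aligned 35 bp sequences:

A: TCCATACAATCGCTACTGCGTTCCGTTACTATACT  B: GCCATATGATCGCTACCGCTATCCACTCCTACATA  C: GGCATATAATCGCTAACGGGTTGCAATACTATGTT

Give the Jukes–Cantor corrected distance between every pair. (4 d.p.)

A–B: 12/35 sites differ → p ≈ 0.342857, d = −0.75 ln(1 − 0.457143) = 0.458182 ≈ 0.4582.
A–C: 11/35 sites differ → p ≈ 0.314286, d = −0.75 ln(1 − 0.419048) = 0.407315 ≈ 0.4073.
B–C: 12/35 sites differ → p ≈ 0.342857, d = −0.75 ln(1 − 0.457143) = 0.458182 ≈ 0.4582.

d(A,B) = 0.4582, d(A,C) = 0.4073, d(B,C) = 0.4582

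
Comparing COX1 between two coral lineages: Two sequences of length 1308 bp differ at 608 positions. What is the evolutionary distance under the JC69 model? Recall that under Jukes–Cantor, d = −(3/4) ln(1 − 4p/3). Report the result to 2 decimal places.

0.73

p = 608/1308 ≈ 0.464832.
d = −(3/4) ln(1 − 4p/3) = −0.75 ln(1 − 0.619776) = −0.75 ln(0.380224)
  = −0.75 × (-0.966995) = 0.725246 substitutions/site.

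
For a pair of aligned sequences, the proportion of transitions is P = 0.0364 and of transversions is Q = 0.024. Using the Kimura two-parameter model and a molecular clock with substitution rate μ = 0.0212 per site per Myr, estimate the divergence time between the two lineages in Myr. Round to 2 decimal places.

1.49

Under the Kimura two-parameter model, d = −½ ln(1 − 2P − Q) − ¼ ln(1 − 2Q).
1 − 2P − Q = 0.9032, giving −½ ln(0.9032) = 0.050906.
1 − 2Q = 0.952, giving −¼ ln(0.952) = 0.012298.
d = 0.050906 + 0.012298 = 0.063204.
Under a molecular clock d = 2μt, so t = d/(2μ) = 0.063204 / (2 × 0.0212) = 1.49 Myr.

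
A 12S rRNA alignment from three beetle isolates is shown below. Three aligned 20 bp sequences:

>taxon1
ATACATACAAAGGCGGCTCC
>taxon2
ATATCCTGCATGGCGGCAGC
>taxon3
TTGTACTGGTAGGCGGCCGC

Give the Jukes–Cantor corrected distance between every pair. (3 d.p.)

taxon1–taxon2: 9/20 sites differ → p = 0.45, d = −0.75 ln(1 − 0.6) = 0.687218 ≈ 0.687.
taxon1–taxon3: 10/20 sites differ → p = 0.5, d = −0.75 ln(1 − 0.666667) = 0.823960 ≈ 0.824.
taxon2–taxon3: 7/20 sites differ → p = 0.35, d = −0.75 ln(1 − 0.466667) = 0.471457 ≈ 0.471.

d(taxon1,taxon2) = 0.687, d(taxon1,taxon3) = 0.824, d(taxon2,taxon3) = 0.471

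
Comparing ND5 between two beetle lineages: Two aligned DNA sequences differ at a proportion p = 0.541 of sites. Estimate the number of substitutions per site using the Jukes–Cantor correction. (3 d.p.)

0.958

d = −(3/4) ln(1 − 4p/3) = −0.75 ln(1 − 0.721333) = −0.75 ln(0.278667)
  = −0.75 × (-1.277738) = 0.958304 substitutions/site.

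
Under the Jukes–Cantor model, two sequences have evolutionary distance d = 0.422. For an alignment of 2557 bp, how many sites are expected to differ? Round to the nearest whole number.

825

Invert JC69: p = (3/4)(1 − e^(−4d/3)) = 0.75 × (1 − e^(-0.562667)) = 0.75 × (1 − 0.569688) = 0.322734.
Expected differing sites = pL ≈ 0.322734 × 2557 = 825.230838 ≈ 825.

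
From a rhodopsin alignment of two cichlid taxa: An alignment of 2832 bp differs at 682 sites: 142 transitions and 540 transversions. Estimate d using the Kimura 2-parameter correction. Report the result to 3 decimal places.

0.292

P = 142/2832 ≈ 0.050141 and Q = 540/2832 ≈ 0.190678.
Under the Kimura two-parameter model, d = −½ ln(1 − 2P − Q) − ¼ ln(1 − 2Q).
1 − 2P − Q = 0.70904, giving −½ ln(0.70904) = 0.171922.
1 − 2Q = 0.618644, giving −¼ ln(0.618644) = 0.120056.
d = 0.171922 + 0.120056 = 0.291978.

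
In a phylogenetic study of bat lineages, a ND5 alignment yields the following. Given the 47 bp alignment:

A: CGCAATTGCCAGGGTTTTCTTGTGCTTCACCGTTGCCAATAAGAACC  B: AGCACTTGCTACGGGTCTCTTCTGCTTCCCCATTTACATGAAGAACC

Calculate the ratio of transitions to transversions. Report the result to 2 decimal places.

0.30

Transitions are A↔G and C↔T; transversions are all other mismatches.
Transitions: 3. Transversions: 10.
R = 3/10 = 0.30.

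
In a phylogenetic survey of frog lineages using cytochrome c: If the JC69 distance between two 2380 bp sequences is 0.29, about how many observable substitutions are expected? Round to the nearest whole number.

572

Invert JC69: p = (3/4)(1 − e^(−4d/3)) = 0.75 × (1 − e^(-0.386667)) = 0.75 × (1 − 0.679317) = 0.240512.
Expected differing sites = pL ≈ 0.240512 × 2380 = 572.41856 ≈ 572.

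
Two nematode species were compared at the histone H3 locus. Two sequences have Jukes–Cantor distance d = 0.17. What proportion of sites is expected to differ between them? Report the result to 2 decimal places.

0.15

p = (3/4)(1 − e^(−4d/3)) = 0.75 × (1 − e^(-0.226667)) = 0.75 × (1 − 0.797186) = 0.152111.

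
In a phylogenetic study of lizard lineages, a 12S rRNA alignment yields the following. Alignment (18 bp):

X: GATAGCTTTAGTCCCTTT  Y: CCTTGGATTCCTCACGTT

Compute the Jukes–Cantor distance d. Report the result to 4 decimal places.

The sequences differ at 9 of 18 sites (1, 2, 4, 6, 7, 10, 11, 14, 16), so p = 9/18 = 0.5.
d = −(3/4) ln(1 − 4p/3) = −0.75 ln(1 − 0.666667) = −0.75 ln(0.333333)
  = −0.75 × (-1.098613) = 0.823960 substitutions/site.

0.8240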